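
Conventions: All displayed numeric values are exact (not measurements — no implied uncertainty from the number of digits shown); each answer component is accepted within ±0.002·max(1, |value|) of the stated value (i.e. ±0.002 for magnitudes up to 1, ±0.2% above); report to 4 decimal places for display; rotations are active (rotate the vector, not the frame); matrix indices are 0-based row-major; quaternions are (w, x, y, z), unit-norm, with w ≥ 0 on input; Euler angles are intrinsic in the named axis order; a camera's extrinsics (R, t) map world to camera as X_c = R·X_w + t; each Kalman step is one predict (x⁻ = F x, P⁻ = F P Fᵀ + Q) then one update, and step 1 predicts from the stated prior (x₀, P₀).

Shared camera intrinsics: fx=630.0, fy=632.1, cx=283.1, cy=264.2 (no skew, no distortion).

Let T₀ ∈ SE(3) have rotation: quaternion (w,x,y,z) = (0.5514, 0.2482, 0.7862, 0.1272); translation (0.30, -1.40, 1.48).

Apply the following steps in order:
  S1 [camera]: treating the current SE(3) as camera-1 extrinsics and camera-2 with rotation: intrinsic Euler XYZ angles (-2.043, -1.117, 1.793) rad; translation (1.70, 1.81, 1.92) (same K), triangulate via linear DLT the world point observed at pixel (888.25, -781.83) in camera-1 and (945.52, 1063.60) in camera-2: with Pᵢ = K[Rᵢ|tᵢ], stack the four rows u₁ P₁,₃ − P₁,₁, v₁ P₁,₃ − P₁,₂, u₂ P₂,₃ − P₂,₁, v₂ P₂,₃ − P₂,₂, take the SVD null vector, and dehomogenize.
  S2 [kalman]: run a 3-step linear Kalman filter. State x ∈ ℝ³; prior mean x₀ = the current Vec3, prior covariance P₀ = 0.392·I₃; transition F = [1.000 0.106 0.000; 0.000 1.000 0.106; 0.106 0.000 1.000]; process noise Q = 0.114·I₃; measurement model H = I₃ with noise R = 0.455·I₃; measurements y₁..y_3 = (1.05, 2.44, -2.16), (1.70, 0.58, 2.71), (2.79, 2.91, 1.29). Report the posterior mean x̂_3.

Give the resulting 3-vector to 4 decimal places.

result = (2.1167, 1.8794, 1.1621)

after S1 (triangulate): (0.9791, 0.0417, 0.4995)
after S2 (kf_track): (2.1167, 1.8794, 1.1621)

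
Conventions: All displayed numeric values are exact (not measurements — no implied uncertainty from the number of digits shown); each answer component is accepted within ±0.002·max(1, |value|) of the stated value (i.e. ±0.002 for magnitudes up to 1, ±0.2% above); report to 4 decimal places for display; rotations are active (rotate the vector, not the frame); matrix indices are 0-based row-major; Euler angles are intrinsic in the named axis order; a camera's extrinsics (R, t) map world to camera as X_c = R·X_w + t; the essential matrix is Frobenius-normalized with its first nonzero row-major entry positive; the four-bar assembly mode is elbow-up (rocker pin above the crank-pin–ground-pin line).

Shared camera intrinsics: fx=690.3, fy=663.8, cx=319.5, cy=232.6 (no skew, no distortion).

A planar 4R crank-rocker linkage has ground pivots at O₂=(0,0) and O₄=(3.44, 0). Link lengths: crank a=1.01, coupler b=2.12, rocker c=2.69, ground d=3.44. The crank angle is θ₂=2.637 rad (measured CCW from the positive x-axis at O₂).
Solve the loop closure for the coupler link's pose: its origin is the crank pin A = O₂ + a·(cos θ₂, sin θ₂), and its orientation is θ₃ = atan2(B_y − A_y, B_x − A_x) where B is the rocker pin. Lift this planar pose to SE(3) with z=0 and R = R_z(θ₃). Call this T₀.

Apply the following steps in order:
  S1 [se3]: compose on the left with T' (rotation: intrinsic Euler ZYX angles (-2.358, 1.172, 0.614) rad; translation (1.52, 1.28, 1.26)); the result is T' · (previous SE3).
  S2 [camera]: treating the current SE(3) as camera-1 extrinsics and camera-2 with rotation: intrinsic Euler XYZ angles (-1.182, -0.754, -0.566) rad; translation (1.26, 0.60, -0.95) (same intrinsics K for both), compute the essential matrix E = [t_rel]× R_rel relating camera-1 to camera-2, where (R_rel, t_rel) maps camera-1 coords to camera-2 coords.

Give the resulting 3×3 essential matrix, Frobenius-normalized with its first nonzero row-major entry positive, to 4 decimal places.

source (fourbar_fk): coupler pose = R=[0.9259 -0.3776 0.0000; 0.3776 0.9259 0.0000; 0.0000 0.0000 1.0000], t=(-0.8841, 0.4883, 0.0000)
after S1 (compose_se3): R=[-0.1789 0.2898 -0.9402; -0.6140 -0.7796 -0.1235; -0.7688 0.5552 0.3174], t=(1.8612, 1.0566, 2.1840)
after S2 (essential): [0.0036 -0.3596 0.4593; -0.5112 0.2714 -0.1209; 0.4516 0.0883 -0.3136]

matrix = [0.0036 -0.3596 0.4593; -0.5112 0.2714 -0.1209; 0.4516 0.0883 -0.3136]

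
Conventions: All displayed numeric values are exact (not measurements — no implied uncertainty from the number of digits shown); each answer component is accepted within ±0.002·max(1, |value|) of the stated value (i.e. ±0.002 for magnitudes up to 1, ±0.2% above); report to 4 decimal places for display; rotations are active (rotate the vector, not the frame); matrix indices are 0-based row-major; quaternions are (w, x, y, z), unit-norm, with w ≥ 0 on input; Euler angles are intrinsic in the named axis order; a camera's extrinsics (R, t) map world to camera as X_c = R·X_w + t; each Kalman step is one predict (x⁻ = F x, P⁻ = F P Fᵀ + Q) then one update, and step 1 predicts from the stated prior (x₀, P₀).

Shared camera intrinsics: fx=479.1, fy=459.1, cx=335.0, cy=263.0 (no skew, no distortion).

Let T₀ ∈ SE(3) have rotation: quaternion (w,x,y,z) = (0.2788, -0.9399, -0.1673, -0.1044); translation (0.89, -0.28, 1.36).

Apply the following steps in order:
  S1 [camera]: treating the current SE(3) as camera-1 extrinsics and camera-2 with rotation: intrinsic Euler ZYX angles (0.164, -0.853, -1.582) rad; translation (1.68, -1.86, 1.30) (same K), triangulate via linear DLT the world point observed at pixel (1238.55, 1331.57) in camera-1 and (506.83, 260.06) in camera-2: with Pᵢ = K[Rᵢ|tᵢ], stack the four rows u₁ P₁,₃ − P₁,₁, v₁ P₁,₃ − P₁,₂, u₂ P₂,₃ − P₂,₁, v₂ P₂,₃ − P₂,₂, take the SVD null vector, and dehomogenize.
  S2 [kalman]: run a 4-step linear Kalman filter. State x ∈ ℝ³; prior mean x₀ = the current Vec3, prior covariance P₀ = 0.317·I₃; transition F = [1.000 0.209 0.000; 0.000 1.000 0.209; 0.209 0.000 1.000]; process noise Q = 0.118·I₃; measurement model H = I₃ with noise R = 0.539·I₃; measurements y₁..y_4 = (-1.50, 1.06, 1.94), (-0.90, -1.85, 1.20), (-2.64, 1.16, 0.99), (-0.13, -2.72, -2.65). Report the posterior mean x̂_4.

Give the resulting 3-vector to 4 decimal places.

result = (-1.2088, -0.9407, -0.5013)

after S1 (triangulate): (1.5295, -1.5380, 1.8684)
after S2 (kf_track): (-1.2088, -0.9407, -0.5013)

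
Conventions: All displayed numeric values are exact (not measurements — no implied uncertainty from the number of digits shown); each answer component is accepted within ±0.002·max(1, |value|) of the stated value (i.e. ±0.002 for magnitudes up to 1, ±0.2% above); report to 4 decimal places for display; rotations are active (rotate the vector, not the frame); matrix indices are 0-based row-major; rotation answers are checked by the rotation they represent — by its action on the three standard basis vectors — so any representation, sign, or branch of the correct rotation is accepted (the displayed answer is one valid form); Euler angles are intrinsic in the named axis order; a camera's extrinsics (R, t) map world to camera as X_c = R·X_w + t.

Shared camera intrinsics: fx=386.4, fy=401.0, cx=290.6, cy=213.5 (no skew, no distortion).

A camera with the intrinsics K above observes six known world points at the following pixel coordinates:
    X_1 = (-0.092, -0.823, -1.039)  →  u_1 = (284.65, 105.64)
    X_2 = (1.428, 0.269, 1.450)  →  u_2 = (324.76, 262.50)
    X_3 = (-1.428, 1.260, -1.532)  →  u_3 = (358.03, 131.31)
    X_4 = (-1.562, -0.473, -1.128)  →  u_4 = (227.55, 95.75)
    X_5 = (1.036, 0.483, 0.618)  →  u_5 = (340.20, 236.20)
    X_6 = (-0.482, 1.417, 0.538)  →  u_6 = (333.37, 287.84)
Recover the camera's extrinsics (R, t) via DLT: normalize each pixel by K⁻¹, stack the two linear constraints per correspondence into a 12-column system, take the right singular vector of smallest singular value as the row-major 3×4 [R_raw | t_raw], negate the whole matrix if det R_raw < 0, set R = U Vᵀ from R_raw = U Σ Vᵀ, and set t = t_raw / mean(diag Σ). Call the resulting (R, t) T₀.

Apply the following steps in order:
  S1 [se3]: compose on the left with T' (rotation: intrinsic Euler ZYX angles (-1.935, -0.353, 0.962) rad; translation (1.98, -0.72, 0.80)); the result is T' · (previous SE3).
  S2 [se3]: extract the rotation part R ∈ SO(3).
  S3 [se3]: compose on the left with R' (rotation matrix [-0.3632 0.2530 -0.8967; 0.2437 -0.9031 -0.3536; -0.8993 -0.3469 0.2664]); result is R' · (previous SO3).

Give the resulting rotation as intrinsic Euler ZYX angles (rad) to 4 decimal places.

rotation (euler_zyx) = (-2.4552, -1.2215, -3.0178)

source (pnp_recover): camera pose = R=[0.6358 0.6738 -0.3765; -0.0870 0.5472 0.8324; 0.7669 -0.4965 0.4066], t=(0.1300, -0.3001, 6.0602)
after S1 (compose_se3): R=[-0.8017 0.4682 0.3717; -0.1971 -0.7940 0.5750; 0.5644 0.3877 0.7288], t=(-2.4727, 2.0381, 3.8660)
after S2 (rot_of_se3): [-0.8017 0.4682 0.3717; -0.1971 -0.7940 0.5750; 0.5644 0.3877 0.7288]
after S3 (compose_so3): [-0.2648 -0.7186 -0.6430; -0.2169 0.6941 -0.6864; 0.9396 -0.0422 -0.3396]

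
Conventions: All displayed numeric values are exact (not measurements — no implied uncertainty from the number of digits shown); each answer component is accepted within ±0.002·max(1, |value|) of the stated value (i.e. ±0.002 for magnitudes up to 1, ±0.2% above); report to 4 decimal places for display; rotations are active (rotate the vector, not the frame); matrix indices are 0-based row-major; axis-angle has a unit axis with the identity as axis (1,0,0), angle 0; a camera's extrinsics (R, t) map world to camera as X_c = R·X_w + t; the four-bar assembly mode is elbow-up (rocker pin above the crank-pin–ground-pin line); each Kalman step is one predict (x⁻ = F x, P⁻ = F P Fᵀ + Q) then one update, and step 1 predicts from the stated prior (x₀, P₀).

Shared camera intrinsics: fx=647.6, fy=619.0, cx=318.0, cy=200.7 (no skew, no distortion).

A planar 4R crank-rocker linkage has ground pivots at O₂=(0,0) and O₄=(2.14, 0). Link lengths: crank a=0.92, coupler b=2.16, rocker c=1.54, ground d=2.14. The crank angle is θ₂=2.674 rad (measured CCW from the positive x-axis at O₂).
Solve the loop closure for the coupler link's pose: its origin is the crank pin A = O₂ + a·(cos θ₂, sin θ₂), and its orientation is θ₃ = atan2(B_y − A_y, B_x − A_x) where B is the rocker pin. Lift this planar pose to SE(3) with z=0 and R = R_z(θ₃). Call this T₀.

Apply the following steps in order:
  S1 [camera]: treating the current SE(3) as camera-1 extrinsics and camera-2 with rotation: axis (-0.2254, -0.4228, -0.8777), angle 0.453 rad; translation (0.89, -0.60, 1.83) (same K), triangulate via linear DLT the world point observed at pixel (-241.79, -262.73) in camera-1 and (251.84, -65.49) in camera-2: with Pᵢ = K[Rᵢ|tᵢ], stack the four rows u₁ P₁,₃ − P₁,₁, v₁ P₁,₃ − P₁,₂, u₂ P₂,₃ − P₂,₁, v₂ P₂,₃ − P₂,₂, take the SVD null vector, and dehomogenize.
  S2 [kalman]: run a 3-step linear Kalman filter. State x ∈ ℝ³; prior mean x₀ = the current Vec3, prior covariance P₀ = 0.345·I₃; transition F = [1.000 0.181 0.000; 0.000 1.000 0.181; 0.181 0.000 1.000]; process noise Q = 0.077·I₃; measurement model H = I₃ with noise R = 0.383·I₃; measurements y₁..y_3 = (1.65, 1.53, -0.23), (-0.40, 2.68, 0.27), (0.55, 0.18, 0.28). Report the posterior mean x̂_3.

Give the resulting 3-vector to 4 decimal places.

source (fourbar_fk): coupler pose = R=[0.9298 -0.3681 0.0000; 0.3681 0.9298 0.0000; 0.0000 0.0000 1.0000], t=(-0.8212, 0.4147, 0.0000)
after S1 (triangulate): (-0.6158, -1.1174, 1.1366)
after S2 (kf_track): (0.4484, 0.9574, 0.4022)

result = (0.4484, 0.9574, 0.4022)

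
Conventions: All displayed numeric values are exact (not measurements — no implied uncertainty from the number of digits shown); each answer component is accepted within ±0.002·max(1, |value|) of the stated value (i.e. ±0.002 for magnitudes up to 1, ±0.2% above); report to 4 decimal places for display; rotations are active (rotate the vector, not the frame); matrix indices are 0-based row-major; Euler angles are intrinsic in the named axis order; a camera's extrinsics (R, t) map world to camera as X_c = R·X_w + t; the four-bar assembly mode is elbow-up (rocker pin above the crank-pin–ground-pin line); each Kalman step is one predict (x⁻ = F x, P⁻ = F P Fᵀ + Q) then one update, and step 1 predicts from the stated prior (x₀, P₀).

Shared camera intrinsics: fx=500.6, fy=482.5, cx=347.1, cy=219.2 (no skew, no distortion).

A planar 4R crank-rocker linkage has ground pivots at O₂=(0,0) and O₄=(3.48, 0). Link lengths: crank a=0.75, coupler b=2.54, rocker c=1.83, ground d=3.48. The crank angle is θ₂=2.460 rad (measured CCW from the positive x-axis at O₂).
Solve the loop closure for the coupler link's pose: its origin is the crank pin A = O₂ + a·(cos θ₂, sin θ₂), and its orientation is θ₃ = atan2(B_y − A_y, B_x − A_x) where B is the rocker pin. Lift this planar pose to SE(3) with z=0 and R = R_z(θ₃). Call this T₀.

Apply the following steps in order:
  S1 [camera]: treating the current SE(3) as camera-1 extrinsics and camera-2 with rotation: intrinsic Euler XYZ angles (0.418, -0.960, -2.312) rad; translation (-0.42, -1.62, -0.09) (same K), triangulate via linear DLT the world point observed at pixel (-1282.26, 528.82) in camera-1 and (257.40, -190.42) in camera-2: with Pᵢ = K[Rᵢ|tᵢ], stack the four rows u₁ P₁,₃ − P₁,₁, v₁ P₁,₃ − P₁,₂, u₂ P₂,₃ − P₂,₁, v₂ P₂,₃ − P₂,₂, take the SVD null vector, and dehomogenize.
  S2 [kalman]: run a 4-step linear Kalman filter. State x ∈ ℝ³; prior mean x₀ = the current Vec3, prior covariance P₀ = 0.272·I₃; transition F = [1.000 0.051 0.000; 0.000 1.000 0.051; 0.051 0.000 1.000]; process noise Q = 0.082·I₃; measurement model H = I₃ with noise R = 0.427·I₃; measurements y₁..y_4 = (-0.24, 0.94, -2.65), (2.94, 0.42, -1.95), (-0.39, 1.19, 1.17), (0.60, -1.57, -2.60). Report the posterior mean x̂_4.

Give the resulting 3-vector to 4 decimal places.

source (fourbar_fk): coupler pose = R=[0.9825 -0.1862 0.0000; 0.1862 0.9825 0.0000; 0.0000 0.0000 1.0000], t=(-0.5824, 0.4725, 0.0000)
after S1 (triangulate): (-1.5007, 0.2246, 0.6448)
after S2 (kf_track): (0.3604, -0.1320, -1.1826)

result = (0.3604, -0.1320, -1.1826)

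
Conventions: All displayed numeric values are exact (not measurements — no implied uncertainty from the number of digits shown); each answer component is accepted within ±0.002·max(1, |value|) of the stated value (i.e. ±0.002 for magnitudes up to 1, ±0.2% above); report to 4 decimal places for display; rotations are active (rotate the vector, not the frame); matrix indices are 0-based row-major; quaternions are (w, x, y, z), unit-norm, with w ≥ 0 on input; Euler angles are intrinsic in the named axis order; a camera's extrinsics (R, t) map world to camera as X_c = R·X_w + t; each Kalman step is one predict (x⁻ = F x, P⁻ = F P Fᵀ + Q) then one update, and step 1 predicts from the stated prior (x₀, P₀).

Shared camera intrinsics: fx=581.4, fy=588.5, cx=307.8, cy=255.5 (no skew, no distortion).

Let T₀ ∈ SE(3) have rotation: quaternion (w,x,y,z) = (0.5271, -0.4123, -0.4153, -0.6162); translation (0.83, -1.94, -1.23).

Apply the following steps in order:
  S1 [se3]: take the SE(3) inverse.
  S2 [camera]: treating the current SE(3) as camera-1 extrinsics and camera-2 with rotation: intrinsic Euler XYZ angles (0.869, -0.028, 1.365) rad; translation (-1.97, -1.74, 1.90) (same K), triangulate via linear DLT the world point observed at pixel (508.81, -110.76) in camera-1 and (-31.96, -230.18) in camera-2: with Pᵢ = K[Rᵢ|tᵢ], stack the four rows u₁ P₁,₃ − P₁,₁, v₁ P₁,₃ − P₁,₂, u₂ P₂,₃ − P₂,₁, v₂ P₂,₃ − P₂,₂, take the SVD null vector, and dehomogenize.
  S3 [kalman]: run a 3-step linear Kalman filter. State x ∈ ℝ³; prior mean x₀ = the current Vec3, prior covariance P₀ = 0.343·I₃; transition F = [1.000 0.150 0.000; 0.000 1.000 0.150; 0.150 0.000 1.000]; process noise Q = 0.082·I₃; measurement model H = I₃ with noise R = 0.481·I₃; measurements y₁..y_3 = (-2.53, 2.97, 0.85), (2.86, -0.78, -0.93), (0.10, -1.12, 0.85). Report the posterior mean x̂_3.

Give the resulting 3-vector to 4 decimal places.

after S1 (invert_se3): R=[-0.1044 -0.3071 0.9459; 0.9921 -0.0994 0.0772; 0.0703 0.9465 0.3151], t=(0.6542, -0.9213, 2.1653)
after S2 (triangulate): (0.2416, -1.0298, -0.6306)
after S3 (kf_track): (0.3744, -0.2388, 0.0972)

result = (0.3744, -0.2388, 0.0972)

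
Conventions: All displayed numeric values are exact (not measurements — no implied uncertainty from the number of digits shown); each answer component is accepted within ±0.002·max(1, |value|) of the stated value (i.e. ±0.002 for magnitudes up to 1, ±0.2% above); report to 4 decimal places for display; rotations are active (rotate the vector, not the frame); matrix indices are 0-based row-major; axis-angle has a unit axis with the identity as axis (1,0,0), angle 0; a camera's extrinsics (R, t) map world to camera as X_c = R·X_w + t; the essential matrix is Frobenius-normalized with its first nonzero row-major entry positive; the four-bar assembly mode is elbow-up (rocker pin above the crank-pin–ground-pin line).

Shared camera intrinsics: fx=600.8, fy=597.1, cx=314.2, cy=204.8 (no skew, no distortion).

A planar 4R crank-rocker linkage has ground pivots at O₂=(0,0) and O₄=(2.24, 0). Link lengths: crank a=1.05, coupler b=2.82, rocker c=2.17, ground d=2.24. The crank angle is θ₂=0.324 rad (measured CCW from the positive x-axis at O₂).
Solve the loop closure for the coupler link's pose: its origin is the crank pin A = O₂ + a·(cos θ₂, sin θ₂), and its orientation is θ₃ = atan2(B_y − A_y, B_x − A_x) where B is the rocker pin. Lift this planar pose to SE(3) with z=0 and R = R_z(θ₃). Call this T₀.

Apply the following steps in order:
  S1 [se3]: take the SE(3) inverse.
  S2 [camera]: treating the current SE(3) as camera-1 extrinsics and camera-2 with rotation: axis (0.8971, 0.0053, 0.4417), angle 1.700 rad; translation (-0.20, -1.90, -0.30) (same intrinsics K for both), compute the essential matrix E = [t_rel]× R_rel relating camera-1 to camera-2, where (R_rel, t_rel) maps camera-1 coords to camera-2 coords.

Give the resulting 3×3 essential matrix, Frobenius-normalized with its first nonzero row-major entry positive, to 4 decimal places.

matrix = [0.6160 0.2704 -0.1096; 0.0792 0.2465 -0.0692; -0.3352 0.5783 -0.1294]

source (fourbar_fk): coupler pose = R=[0.8431 -0.5378 0.0000; 0.5378 0.8431 0.0000; 0.0000 0.0000 1.0000], t=(0.9954, 0.3343, 0.0000)
after S1 (invert_se3): R=[0.8431 0.5378 0.0000; -0.5378 0.8431 0.0000; 0.0000 0.0000 1.0000], t=(-1.0189, 0.2535, 0.0000)
after S2 (essential): [0.6160 0.2704 -0.1096; 0.0792 0.2465 -0.0692; -0.3352 0.5783 -0.1294]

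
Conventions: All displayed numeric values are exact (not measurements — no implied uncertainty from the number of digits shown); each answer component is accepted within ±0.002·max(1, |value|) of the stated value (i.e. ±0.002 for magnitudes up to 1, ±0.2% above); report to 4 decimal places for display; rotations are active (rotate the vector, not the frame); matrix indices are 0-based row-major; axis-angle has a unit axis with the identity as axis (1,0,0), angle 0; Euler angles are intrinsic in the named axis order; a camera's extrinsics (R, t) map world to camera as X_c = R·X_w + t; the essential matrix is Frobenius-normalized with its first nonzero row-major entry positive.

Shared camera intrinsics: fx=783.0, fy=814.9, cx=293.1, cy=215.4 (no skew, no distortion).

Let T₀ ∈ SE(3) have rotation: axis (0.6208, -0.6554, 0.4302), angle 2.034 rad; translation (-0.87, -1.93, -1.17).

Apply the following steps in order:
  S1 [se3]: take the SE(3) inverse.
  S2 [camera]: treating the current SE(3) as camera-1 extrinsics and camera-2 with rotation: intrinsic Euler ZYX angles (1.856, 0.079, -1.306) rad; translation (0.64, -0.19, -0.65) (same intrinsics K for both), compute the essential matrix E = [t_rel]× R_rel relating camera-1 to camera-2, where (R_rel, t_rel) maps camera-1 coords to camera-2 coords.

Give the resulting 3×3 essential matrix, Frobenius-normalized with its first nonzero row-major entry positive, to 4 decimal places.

matrix = [0.0242 -0.2643 0.1053; 0.5166 -0.0589 0.4642; 0.1765 0.6317 -0.0497]

after S1 (invert_se3): R=[0.1108 -0.2038 0.9727; -0.9735 0.1746 0.1474; -0.1999 -0.9633 -0.1791], t=(0.8411, -0.3374, -2.2426)
after S2 (essential): [0.0242 -0.2643 0.1053; 0.5166 -0.0589 0.4642; 0.1765 0.6317 -0.0497]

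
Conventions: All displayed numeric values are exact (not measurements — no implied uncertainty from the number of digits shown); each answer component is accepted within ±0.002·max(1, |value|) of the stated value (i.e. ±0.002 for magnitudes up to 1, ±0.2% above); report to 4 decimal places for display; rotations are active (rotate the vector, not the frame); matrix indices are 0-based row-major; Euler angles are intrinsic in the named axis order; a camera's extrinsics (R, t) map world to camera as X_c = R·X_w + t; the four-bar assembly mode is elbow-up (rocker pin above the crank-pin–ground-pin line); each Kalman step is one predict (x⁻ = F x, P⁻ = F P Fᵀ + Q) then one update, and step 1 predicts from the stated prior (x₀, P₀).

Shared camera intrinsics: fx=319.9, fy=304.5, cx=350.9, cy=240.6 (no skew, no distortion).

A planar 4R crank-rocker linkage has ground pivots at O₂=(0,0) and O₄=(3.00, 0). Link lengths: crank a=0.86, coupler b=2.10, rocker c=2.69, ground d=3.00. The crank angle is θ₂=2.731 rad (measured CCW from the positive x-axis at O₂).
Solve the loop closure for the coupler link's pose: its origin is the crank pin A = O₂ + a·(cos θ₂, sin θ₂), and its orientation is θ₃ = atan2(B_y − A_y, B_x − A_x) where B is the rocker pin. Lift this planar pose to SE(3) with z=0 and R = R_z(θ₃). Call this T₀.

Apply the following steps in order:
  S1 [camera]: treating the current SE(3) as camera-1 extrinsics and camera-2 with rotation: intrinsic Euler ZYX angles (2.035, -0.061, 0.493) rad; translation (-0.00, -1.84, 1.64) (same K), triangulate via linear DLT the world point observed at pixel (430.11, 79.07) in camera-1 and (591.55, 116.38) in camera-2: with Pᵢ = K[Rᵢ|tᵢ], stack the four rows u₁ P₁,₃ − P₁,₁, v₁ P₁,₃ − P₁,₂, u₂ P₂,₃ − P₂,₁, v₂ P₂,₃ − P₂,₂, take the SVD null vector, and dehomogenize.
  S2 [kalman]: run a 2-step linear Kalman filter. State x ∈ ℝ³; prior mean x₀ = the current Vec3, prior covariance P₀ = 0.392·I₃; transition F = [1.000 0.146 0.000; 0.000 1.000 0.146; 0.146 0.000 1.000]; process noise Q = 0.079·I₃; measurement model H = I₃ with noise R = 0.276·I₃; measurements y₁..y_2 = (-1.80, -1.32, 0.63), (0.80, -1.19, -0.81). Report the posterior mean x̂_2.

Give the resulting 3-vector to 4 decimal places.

source (fourbar_fk): coupler pose = R=[0.7876 -0.6161 0.0000; 0.6161 0.7876 0.0000; 0.0000 0.0000 1.0000], t=(-0.7885, 0.3433, 0.0000)
after S1 (triangulate): (0.2550, -1.4251, 1.1727)
after S2 (kf_track): (-0.3518, -1.1960, 0.0056)

result = (-0.3518, -1.1960, 0.0056)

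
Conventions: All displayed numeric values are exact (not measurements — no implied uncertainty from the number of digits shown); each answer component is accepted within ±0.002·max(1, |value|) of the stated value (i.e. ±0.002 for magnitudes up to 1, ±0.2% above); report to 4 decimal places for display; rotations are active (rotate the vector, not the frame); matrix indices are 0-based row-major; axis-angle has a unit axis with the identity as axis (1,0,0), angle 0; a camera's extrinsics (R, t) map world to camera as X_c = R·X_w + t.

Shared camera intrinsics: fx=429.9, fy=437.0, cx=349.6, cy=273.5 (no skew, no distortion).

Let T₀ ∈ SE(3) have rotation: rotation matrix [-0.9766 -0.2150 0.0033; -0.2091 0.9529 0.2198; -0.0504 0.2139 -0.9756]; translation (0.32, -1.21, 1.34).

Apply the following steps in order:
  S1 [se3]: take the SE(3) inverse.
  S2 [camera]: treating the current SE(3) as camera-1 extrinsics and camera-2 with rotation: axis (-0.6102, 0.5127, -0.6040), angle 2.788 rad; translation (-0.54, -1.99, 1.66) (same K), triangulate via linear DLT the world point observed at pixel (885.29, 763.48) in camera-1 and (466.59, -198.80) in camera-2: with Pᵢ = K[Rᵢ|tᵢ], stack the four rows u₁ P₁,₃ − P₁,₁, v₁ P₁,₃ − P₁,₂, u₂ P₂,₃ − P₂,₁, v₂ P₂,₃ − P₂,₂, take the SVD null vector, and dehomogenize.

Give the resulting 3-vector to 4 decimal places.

result = (-1.0258, -0.2593, 0.6013)

after S1 (invert_se3): R=[-0.9766 -0.2091 -0.0504; -0.2150 0.9529 0.2139; 0.0033 0.2198 -0.9755], t=(0.1271, 0.9351, 1.5721)
after S2 (triangulate): (-1.0258, -0.2593, 0.6013)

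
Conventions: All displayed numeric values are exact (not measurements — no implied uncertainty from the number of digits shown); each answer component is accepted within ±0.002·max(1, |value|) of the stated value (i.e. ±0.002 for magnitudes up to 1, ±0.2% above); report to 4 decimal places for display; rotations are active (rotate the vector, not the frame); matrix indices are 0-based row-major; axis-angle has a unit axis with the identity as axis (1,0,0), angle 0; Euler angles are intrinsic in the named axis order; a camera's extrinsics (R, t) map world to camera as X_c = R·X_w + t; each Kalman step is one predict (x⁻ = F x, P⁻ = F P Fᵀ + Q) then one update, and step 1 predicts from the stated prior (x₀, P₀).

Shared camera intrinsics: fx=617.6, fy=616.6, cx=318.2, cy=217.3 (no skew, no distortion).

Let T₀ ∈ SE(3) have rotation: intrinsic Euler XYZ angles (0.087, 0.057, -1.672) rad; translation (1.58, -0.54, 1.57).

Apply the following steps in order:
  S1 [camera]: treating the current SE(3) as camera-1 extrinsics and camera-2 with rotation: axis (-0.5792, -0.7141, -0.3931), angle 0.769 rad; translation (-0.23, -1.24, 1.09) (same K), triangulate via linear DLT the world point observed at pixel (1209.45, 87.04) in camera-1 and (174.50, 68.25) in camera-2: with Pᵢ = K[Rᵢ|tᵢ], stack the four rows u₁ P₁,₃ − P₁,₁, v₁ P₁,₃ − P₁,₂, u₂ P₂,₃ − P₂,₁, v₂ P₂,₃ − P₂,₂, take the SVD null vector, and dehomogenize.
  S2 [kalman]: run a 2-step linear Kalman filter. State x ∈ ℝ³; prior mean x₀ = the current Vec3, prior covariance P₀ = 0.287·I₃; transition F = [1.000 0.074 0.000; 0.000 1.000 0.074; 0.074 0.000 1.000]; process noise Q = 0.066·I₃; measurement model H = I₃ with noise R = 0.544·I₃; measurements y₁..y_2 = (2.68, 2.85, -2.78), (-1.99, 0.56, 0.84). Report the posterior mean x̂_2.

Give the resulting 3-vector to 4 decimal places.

result = (0.0188, 1.2675, -0.3192)

after S1 (triangulate): (-0.2798, 0.9959, 0.2851)
after S2 (kf_track): (0.0188, 1.2675, -0.3192)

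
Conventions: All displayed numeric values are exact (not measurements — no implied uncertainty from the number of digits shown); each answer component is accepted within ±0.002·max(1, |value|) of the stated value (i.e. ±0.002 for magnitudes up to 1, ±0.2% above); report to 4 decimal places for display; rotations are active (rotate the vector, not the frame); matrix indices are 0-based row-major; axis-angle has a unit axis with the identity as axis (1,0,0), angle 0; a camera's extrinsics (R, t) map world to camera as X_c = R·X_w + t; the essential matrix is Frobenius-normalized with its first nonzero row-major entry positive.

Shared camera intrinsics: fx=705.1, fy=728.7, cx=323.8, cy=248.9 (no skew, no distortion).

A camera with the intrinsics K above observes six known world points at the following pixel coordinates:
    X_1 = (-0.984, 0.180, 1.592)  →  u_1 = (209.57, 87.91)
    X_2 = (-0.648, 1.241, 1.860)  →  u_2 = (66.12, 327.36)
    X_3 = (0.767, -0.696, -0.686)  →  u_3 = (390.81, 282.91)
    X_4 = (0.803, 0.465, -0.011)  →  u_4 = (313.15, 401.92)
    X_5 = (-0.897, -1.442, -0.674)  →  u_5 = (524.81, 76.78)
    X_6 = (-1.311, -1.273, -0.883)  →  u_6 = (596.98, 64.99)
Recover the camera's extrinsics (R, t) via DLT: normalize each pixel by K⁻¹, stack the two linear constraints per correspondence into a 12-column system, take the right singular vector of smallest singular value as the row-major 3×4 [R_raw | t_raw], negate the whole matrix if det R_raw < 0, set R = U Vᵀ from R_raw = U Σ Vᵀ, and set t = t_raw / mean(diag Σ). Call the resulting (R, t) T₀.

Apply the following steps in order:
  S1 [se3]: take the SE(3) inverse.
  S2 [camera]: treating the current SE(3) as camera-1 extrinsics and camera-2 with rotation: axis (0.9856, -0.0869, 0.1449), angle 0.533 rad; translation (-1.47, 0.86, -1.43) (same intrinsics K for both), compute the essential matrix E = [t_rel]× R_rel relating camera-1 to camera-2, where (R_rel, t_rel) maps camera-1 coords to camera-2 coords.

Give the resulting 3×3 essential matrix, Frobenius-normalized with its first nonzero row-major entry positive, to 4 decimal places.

matrix = [0.2529 0.5478 -0.2296; 0.1098 0.0750 0.6397; 0.1751 0.3042 0.1820]

source (pnp_recover): camera pose = R=[-0.5276 -0.0147 -0.8493; 0.5041 0.7994 -0.3270; 0.6837 -0.6007 -0.4144], t=(0.3501, 0.2099, 4.4400)
after S1 (invert_se3): R=[-0.5276 0.5041 0.6837; -0.0147 0.7994 -0.6007; -0.8493 -0.3270 -0.4144], t=(-2.9569, 2.5043, 2.2058)
after S2 (essential): [0.2529 0.5478 -0.2296; 0.1098 0.0750 0.6397; 0.1751 0.3042 0.1820]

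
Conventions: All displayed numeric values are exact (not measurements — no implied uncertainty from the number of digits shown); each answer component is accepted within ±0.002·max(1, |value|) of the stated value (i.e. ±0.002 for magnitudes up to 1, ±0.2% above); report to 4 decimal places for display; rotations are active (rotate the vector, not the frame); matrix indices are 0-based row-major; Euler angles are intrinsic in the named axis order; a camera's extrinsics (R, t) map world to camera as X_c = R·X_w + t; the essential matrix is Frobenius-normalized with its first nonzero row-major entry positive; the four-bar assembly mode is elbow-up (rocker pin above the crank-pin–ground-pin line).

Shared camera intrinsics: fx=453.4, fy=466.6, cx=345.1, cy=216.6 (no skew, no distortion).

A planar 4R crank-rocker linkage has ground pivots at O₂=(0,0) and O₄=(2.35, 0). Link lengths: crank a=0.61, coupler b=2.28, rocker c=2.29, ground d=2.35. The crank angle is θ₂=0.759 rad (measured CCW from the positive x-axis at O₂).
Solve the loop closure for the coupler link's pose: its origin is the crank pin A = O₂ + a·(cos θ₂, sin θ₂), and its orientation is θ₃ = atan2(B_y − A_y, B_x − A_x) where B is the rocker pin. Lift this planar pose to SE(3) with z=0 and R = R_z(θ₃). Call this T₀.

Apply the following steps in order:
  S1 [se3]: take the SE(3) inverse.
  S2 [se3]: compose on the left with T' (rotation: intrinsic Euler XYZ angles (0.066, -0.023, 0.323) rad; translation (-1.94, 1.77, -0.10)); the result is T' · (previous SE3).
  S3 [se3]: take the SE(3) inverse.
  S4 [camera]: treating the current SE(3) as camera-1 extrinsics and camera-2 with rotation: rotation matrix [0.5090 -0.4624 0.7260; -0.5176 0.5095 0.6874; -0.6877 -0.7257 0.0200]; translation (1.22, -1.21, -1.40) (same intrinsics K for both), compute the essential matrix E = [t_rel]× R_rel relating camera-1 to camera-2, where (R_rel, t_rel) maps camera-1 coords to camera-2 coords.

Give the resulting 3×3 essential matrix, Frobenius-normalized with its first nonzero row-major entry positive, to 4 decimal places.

matrix = [0.3537 0.3227 -0.2969; 0.3348 0.4010 0.2591; -0.0433 0.0566 0.5809]

source (fourbar_fk): coupler pose = R=[0.6080 -0.7939 0.0000; 0.7939 0.6080 0.0000; 0.0000 0.0000 1.0000], t=(0.4426, 0.4198, 0.0000)
after S1 (invert_se3): R=[0.6080 0.7939 0.0000; -0.7939 0.6080 -0.0000; 0.0000 0.0000 1.0000], t=(-0.6024, 0.0961, 0.0000)
after S2 (compose_se3): R=[0.8284 0.5597 -0.0230; -0.5599 0.8259 -0.0659; -0.0179 0.0675 0.9976], t=(-2.5416, 1.6711, -0.1204)
after S3 (invert_se3): R=[0.8284 -0.5599 -0.0179; 0.5597 0.8259 0.0675; -0.0230 -0.0659 0.9976], t=(3.0388, 0.0505, 0.1718)
after S4 (essential): [0.3537 0.3227 -0.2969; 0.3348 0.4010 0.2591; -0.0433 0.0566 0.5809]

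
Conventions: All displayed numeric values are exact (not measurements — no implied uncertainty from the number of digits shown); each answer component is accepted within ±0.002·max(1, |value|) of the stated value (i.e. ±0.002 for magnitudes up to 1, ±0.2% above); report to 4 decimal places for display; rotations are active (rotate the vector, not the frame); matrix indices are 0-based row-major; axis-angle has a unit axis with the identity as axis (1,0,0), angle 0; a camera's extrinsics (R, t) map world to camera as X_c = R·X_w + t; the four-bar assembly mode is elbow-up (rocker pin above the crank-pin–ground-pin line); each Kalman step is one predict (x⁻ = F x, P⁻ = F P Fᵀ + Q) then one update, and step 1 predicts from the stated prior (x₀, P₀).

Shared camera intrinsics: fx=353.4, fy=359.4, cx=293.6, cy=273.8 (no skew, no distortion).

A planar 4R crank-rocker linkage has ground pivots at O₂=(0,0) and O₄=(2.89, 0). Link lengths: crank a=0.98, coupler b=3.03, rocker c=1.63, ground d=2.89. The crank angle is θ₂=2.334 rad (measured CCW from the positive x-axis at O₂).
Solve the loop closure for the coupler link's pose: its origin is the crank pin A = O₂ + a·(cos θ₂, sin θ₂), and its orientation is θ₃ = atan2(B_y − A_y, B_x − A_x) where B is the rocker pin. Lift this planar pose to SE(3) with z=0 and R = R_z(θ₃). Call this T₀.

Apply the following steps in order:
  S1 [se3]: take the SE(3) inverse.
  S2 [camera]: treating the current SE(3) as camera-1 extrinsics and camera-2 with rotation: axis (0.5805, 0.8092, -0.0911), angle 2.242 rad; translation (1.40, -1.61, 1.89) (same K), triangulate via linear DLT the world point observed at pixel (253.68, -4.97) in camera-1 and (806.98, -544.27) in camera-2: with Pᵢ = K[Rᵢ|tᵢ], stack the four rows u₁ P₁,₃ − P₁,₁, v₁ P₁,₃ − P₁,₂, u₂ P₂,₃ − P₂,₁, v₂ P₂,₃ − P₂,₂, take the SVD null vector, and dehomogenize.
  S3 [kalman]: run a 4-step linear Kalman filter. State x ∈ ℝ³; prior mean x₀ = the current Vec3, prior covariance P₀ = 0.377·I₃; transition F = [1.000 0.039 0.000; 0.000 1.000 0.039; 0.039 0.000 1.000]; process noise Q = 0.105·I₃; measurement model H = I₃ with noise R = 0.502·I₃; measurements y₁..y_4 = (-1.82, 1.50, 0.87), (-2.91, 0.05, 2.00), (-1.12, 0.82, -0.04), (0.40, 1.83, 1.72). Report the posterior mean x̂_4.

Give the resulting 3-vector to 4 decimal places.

result = (-0.8100, 1.0860, 1.1601)

source (fourbar_fk): coupler pose = R=[0.9654 -0.2607 0.0000; 0.2607 0.9654 0.0000; 0.0000 0.0000 1.0000], t=(-0.6774, 0.7082, 0.0000)
after S1 (invert_se3): R=[0.9654 0.2607 0.0000; -0.2607 0.9654 0.0000; 0.0000 0.0000 1.0000], t=(0.4694, -0.8603, 0.0000)
after S2 (triangulate): (-0.5467, -0.3836, 1.4028)
after S3 (kf_track): (-0.8100, 1.0860, 1.1601)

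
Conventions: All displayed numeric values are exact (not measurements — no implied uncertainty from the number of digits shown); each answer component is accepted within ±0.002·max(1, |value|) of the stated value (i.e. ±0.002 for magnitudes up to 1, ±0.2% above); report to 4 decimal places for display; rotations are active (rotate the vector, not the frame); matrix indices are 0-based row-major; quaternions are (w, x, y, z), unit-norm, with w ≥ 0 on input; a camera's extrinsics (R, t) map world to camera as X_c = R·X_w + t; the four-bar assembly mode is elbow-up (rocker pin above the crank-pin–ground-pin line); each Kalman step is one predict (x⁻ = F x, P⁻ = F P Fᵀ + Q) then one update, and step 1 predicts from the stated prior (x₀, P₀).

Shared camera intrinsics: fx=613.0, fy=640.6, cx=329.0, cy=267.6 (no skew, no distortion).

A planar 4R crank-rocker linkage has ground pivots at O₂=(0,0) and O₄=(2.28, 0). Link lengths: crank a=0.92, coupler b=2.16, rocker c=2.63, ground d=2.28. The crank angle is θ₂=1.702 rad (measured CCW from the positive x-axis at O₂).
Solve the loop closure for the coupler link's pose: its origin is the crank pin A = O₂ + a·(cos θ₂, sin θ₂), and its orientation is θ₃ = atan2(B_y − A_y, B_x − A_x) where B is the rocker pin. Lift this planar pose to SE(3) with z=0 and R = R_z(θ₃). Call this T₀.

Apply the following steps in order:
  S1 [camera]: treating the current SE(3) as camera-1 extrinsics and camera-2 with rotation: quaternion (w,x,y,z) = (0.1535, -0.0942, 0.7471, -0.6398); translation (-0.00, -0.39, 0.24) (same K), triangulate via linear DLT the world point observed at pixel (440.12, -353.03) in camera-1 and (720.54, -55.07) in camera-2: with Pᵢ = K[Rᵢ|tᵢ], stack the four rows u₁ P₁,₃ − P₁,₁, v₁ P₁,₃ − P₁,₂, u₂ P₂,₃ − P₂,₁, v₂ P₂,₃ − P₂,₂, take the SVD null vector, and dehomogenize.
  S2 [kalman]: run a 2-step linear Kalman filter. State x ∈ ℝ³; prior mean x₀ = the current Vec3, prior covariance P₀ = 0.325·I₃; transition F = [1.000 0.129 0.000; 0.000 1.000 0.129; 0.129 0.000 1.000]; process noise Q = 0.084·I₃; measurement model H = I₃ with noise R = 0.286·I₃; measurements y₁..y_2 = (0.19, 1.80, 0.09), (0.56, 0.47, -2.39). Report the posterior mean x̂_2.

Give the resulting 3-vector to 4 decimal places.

source (fourbar_fk): coupler pose = R=[0.6928 -0.7211 0.0000; 0.7211 0.6928 0.0000; 0.0000 0.0000 1.0000], t=(-0.1204, 0.9121, 0.0000)
after S1 (triangulate): (-0.7965, -1.0295, 0.3876)
after S2 (kf_track): (0.1206, 0.5457, -0.9884)

result = (0.1206, 0.5457, -0.9884)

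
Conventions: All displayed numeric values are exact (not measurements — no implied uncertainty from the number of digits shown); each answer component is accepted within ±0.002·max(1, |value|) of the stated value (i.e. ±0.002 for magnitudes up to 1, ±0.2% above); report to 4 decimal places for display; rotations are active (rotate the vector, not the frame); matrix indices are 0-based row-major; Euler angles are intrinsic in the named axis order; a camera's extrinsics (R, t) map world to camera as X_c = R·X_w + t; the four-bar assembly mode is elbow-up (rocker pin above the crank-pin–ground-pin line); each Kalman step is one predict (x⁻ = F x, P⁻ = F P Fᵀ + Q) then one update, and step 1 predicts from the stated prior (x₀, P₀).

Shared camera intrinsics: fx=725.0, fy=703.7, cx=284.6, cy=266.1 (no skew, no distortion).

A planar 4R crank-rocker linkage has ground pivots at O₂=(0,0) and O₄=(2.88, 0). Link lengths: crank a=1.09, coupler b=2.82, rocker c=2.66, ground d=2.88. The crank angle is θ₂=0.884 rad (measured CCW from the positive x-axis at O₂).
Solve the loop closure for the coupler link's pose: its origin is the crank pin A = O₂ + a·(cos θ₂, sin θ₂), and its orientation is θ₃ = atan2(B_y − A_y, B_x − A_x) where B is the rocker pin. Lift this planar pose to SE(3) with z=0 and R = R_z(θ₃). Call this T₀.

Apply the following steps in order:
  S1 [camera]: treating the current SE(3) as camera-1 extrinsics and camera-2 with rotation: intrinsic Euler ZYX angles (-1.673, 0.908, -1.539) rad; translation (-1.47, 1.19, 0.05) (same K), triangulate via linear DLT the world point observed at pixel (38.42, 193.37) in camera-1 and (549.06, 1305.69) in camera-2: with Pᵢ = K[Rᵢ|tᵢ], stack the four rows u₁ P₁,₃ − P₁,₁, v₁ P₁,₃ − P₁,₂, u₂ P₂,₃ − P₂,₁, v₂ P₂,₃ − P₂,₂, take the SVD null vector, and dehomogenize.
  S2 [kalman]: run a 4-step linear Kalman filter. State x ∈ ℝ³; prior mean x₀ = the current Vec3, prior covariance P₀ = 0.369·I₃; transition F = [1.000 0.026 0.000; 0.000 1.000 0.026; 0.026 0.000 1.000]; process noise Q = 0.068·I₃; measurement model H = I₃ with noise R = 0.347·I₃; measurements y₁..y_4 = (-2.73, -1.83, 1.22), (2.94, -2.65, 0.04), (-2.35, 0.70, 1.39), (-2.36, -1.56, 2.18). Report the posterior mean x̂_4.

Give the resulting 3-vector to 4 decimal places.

source (fourbar_fk): coupler pose = R=[0.7648 -0.6443 0.0000; 0.6443 0.7648 0.0000; 0.0000 0.0000 1.0000], t=(0.6911, 0.8429, 0.0000)
after S1 (triangulate): (-1.6832, 0.0626, 1.8744)
after S2 (kf_track): (-1.4820, -1.0278, 1.4382)

result = (-1.4820, -1.0278, 1.4382)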